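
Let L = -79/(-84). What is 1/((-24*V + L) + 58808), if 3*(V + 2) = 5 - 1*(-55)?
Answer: 84/4903663 ≈ 1.7130e-5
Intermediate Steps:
L = 79/84 (L = -79*(-1/84) = 79/84 ≈ 0.94048)
V = 18 (V = -2 + (5 - 1*(-55))/3 = -2 + (5 + 55)/3 = -2 + (⅓)*60 = -2 + 20 = 18)
1/((-24*V + L) + 58808) = 1/((-24*18 + 79/84) + 58808) = 1/((-432 + 79/84) + 58808) = 1/(-36209/84 + 58808) = 1/(4903663/84) = 84/4903663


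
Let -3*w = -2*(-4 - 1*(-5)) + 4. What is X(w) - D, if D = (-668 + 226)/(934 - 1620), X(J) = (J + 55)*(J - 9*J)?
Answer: 892555/3087 ≈ 289.13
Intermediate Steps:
w = -⅔ (w = -(-2*(-4 - 1*(-5)) + 4)/3 = -(-2*(-4 + 5) + 4)/3 = -(-2*1 + 4)/3 = -(-2 + 4)/3 = -⅓*2 = -⅔ ≈ -0.66667)
X(J) = -8*J*(55 + J) (X(J) = (55 + J)*(-8*J) = -8*J*(55 + J))
D = 221/343 (D = -442/(-686) = -442*(-1/686) = 221/343 ≈ 0.64431)
X(w) - D = -8*(-⅔)*(55 - ⅔) - 1*221/343 = -8*(-⅔)*163/3 - 221/343 = 2608/9 - 221/343 = 892555/3087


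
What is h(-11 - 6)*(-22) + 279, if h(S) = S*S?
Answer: -6079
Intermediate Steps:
h(S) = S²
h(-11 - 6)*(-22) + 279 = (-11 - 6)²*(-22) + 279 = (-17)²*(-22) + 279 = 289*(-22) + 279 = -6358 + 279 = -6079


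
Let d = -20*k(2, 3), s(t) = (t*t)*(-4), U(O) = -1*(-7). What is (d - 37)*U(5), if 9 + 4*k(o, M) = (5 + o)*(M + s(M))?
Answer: 8141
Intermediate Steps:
U(O) = 7
s(t) = -4*t² (s(t) = t²*(-4) = -4*t²)
k(o, M) = -9/4 + (5 + o)*(M - 4*M²)/4 (k(o, M) = -9/4 + ((5 + o)*(M - 4*M²))/4 = -9/4 + (5 + o)*(M - 4*M²)/4)
d = 1200 (d = -20*(-9/4 - 5*3² + (5/4)*3 - 1*2*3² + (¼)*3*2) = -20*(-9/4 - 5*9 + 15/4 - 1*2*9 + 3/2) = -20*(-9/4 - 45 + 15/4 - 18 + 3/2) = -20*(-60) = 1200)
(d - 37)*U(5) = (1200 - 37)*7 = 1163*7 = 8141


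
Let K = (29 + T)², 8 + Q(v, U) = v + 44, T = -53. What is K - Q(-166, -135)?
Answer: 706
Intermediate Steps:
Q(v, U) = 36 + v (Q(v, U) = -8 + (v + 44) = -8 + (44 + v) = 36 + v)
K = 576 (K = (29 - 53)² = (-24)² = 576)
K - Q(-166, -135) = 576 - (36 - 166) = 576 - 1*(-130) = 576 + 130 = 706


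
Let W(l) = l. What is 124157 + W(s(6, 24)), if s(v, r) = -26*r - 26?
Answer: 123507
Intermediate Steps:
s(v, r) = -26 - 26*r
124157 + W(s(6, 24)) = 124157 + (-26 - 26*24) = 124157 + (-26 - 624) = 124157 - 650 = 123507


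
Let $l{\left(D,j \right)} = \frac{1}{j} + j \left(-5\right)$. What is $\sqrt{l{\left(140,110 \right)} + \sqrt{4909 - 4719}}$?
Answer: $\frac{\sqrt{-6654890 + 12100 \sqrt{190}}}{110} \approx 23.156 i$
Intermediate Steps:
$l{\left(D,j \right)} = \frac{1}{j} - 5 j$
$\sqrt{l{\left(140,110 \right)} + \sqrt{4909 - 4719}} = \sqrt{\left(\frac{1}{110} - 550\right) + \sqrt{4909 - 4719}} = \sqrt{\left(\frac{1}{110} - 550\right) + \sqrt{190}} = \sqrt{- \frac{60499}{110} + \sqrt{190}}$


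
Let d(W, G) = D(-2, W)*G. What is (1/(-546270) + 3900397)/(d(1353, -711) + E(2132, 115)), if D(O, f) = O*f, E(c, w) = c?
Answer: 2130669869189/1052169554460 ≈ 2.0250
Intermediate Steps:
d(W, G) = -2*G*W (d(W, G) = (-2*W)*G = -2*G*W)
(1/(-546270) + 3900397)/(d(1353, -711) + E(2132, 115)) = (1/(-546270) + 3900397)/(-2*(-711)*1353 + 2132) = (-1/546270 + 3900397)/(1923966 + 2132) = (2130669869189/546270)/1926098 = (2130669869189/546270)*(1/1926098) = 2130669869189/1052169554460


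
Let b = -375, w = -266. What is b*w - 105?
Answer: 99645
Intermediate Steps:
b*w - 105 = -375*(-266) - 105 = 99750 - 105 = 99645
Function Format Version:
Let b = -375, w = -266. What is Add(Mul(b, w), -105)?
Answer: 99645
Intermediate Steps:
Add(Mul(b, w), -105) = Add(Mul(-375, -266), -105) = Add(99750, -105) = 99645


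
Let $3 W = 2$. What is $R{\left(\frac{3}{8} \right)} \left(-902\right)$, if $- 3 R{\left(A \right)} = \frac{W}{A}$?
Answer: $\frac{14432}{27} \approx 534.52$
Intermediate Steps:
$W = \frac{2}{3}$ ($W = \frac{1}{3} \cdot 2 = \frac{2}{3} \approx 0.66667$)
$R{\left(A \right)} = - \frac{2}{9 A}$ ($R{\left(A \right)} = - \frac{\frac{2}{3} \frac{1}{A}}{3} = - \frac{2}{9 A}$)
$R{\left(\frac{3}{8} \right)} \left(-902\right) = - \frac{2}{9 \cdot \frac{3}{8}} \left(-902\right) = \left(- \frac{2}{9}\right) \frac{8}{3} \left(-902\right) = \left(- \frac{16}{27}\right) \left(-902\right) = \frac{14432}{27}$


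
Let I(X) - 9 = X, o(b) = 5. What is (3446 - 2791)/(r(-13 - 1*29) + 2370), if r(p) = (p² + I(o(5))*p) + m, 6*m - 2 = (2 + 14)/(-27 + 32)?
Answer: 9825/53203 ≈ 0.18467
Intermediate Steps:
I(X) = 9 + X
m = 13/15 (m = ⅓ + ((2 + 14)/(-27 + 32))/6 = ⅓ + (16/5)/6 = ⅓ + (16*(⅕))/6 = ⅓ + (⅙)*(16/5) = ⅓ + 8/15 = 13/15 ≈ 0.86667)
r(p) = 13/15 + p² + 14*p (r(p) = (p² + (9 + 5)*p) + 13/15 = (p² + 14*p) + 13/15 = 13/15 + p² + 14*p)
(3446 - 2791)/(r(-13 - 1*29) + 2370) = (3446 - 2791)/((13/15 + (-13 - 1*29)² + 14*(-13 - 1*29)) + 2370) = 655/((13/15 + (-13 - 29)² + 14*(-13 - 29)) + 2370) = 655/((13/15 + (-42)² + 14*(-42)) + 2370) = 655/((13/15 + 1764 - 588) + 2370) = 655/(17653/15 + 2370) = 655/(53203/15) = 655*(15/53203) = 9825/53203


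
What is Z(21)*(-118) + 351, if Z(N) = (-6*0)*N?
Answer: 351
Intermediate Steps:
Z(N) = 0 (Z(N) = 0*N = 0)
Z(21)*(-118) + 351 = 0*(-118) + 351 = 0 + 351 = 351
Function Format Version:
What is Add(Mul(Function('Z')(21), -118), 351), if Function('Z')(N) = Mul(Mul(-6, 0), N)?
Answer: 351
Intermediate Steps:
Function('Z')(N) = 0 (Function('Z')(N) = Mul(0, N) = 0)
Add(Mul(Function('Z')(21), -118), 351) = Add(Mul(0, -118), 351) = Add(0, 351) = 351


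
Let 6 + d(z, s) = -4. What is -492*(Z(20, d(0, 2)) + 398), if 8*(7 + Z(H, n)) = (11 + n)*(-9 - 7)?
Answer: -191388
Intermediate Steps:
d(z, s) = -10 (d(z, s) = -6 - 4 = -10)
Z(H, n) = -29 - 2*n (Z(H, n) = -7 + ((11 + n)*(-9 - 7))/8 = -7 + ((11 + n)*(-16))/8 = -7 + (-176 - 16*n)/8 = -7 + (-22 - 2*n) = -29 - 2*n)
-492*(Z(20, d(0, 2)) + 398) = -492*((-29 - 2*(-10)) + 398) = -492*((-29 + 20) + 398) = -492*(-9 + 398) = -492*389 = -191388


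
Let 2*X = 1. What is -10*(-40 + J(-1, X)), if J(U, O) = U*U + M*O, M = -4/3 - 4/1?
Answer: 1250/3 ≈ 416.67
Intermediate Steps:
X = ½ (X = (½)*1 = ½ ≈ 0.50000)
M = -16/3 (M = -4*⅓ - 4*1 = -4/3 - 4 = -16/3 ≈ -5.3333)
J(U, O) = U² - 16*O/3 (J(U, O) = U*U - 16*O/3 = U² - 16*O/3)
-10*(-40 + J(-1, X)) = -10*(-40 + ((-1)² - 16/3*½)) = -10*(-40 + (1 - 8/3)) = -10*(-40 - 5/3) = -10*(-125/3) = 1250/3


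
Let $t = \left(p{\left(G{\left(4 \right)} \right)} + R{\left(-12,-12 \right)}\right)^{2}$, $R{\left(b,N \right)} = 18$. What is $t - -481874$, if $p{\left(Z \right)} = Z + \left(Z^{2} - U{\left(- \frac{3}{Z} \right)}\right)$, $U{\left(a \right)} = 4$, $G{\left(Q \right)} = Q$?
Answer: $483030$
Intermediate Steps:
$p{\left(Z \right)} = -4 + Z + Z^{2}$ ($p{\left(Z \right)} = Z + \left(Z^{2} - 4\right) = Z + \left(-4 + Z^{2}\right) = -4 + Z + Z^{2}$)
$t = 1156$ ($t = \left(\left(-4 + 4 + 4^{2}\right) + 18\right)^{2} = \left(\left(-4 + 4 + 16\right) + 18\right)^{2} = \left(16 + 18\right)^{2} = 34^{2} = 1156$)
$t - -481874 = 1156 - -481874 = 1156 + 481874 = 483030$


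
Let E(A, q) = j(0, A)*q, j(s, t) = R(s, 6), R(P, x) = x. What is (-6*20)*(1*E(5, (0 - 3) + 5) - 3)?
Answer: -1080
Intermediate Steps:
j(s, t) = 6
E(A, q) = 6*q
(-6*20)*(1*E(5, (0 - 3) + 5) - 3) = (-6*20)*(1*(6*((0 - 3) + 5)) - 3) = -120*(1*(6*(-3 + 5)) - 3) = -120*(1*(6*2) - 3) = -120*(1*12 - 3) = -120*(12 - 3) = -120*9 = -1080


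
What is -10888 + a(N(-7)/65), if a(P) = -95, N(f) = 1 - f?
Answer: -10983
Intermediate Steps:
-10888 + a(N(-7)/65) = -10888 - 95 = -10983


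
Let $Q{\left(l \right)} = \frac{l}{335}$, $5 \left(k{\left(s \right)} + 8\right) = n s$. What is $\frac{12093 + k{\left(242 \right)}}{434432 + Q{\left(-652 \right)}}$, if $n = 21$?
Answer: $\frac{4388969}{145534068} \approx 0.030158$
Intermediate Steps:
$k{\left(s \right)} = -8 + \frac{21 s}{5}$
$Q{\left(l \right)} = \frac{l}{335}$ ($Q{\left(l \right)} = l \frac{1}{335} = \frac{l}{335}$)
$\frac{12093 + k{\left(242 \right)}}{434432 + Q{\left(-652 \right)}} = \frac{12093 + \left(-8 + \frac{21}{5} \cdot 242\right)}{434432 + \frac{1}{335} \left(-652\right)} = \frac{12093 + \left(-8 + \frac{5082}{5}\right)}{434432 - \frac{652}{335}} = \frac{12093 + \frac{5042}{5}}{\frac{145534068}{335}} = \frac{65507}{5} \cdot \frac{335}{145534068} = \frac{4388969}{145534068}$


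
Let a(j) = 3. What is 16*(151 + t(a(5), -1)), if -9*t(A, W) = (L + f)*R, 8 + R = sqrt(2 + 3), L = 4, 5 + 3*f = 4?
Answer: 66640/27 - 176*sqrt(5)/27 ≈ 2453.6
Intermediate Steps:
f = -1/3 (f = -5/3 + (1/3)*4 = -5/3 + 4/3 = -1/3 ≈ -0.33333)
R = -8 + sqrt(5) (R = -8 + sqrt(2 + 3) = -8 + sqrt(5) ≈ -5.7639)
t(A, W) = 88/27 - 11*sqrt(5)/27 (t(A, W) = -(4 - 1/3)*(-8 + sqrt(5))/9 = -11*(-8 + sqrt(5))/27 = -(-88/3 + 11*sqrt(5)/3)/9 = 88/27 - 11*sqrt(5)/27)
16*(151 + t(a(5), -1)) = 16*(151 + (88/27 - 11*sqrt(5)/27)) = 16*(4165/27 - 11*sqrt(5)/27) = 66640/27 - 176*sqrt(5)/27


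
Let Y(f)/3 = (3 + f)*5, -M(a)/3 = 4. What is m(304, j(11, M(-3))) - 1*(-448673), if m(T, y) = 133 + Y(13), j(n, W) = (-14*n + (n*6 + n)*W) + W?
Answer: 449046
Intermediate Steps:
M(a) = -12 (M(a) = -3*4 = -12)
j(n, W) = W - 14*n + 7*W*n (j(n, W) = (-14*n + (6*n + n)*W) + W = (-14*n + (7*n)*W) + W = (-14*n + 7*W*n) + W = W - 14*n + 7*W*n)
Y(f) = 45 + 15*f (Y(f) = 3*((3 + f)*5) = 3*(15 + 5*f) = 45 + 15*f)
m(T, y) = 373 (m(T, y) = 133 + (45 + 15*13) = 133 + (45 + 195) = 133 + 240 = 373)
m(304, j(11, M(-3))) - 1*(-448673) = 373 - 1*(-448673) = 373 + 448673 = 449046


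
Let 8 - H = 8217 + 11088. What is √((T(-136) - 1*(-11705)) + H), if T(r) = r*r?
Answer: 2*√2726 ≈ 104.42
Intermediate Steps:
T(r) = r²
H = -19297 (H = 8 - (8217 + 11088) = 8 - 1*19305 = 8 - 19305 = -19297)
√((T(-136) - 1*(-11705)) + H) = √(((-136)² - 1*(-11705)) - 19297) = √((18496 + 11705) - 19297) = √(30201 - 19297) = √10904 = 2*√2726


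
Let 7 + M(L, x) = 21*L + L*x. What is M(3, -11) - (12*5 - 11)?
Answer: -26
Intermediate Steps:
M(L, x) = -7 + 21*L + L*x (M(L, x) = -7 + (21*L + L*x) = -7 + 21*L + L*x)
M(3, -11) - (12*5 - 11) = (-7 + 21*3 + 3*(-11)) - (12*5 - 11) = (-7 + 63 - 33) - (60 - 11) = 23 - 1*49 = 23 - 49 = -26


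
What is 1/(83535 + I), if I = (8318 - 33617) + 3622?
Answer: 1/61858 ≈ 1.6166e-5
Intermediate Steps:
I = -21677 (I = -25299 + 3622 = -21677)
1/(83535 + I) = 1/(83535 - 21677) = 1/61858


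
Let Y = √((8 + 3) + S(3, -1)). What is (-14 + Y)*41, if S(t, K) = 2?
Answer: -574 + 41*√13 ≈ -426.17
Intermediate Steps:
Y = √13 (Y = √((8 + 3) + 2) = √(11 + 2) = √13 ≈ 3.6056)
(-14 + Y)*41 = (-14 + √13)*41 = -574 + 41*√13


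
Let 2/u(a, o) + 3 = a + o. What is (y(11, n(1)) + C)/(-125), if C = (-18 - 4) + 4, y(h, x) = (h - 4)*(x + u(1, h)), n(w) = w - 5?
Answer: 16/45 ≈ 0.35556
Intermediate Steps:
n(w) = -5 + w
u(a, o) = 2/(-3 + a + o) (u(a, o) = 2/(-3 + (a + o)) = 2/(-3 + a + o))
y(h, x) = (-4 + h)*(x + 2/(-2 + h)) (y(h, x) = (h - 4)*(x + 2/(-3 + 1 + h)) = (-4 + h)*(x + 2/(-2 + h)))
C = -18 (C = -22 + 4 = -18)
(y(11, n(1)) + C)/(-125) = ((-8 + 2*11 + (-5 + 1)*(-4 + 11)*(-2 + 11))/(-2 + 11) - 18)/(-125) = ((-8 + 22 - 4*7*9)/9 - 18)*(-1/125) = ((-8 + 22 - 252)/9 - 18)*(-1/125) = ((⅑)*(-238) - 18)*(-1/125) = (-238/9 - 18)*(-1/125) = -400/9*(-1/125) = 16/45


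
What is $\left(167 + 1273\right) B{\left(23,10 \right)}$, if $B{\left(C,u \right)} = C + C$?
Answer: $66240$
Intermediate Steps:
$B{\left(C,u \right)} = 2 C$
$\left(167 + 1273\right) B{\left(23,10 \right)} = \left(167 + 1273\right) 2 \cdot 23 = 1440 \cdot 46 = 66240$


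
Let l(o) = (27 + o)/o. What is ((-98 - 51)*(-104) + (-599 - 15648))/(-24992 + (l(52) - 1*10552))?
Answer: 39052/1848209 ≈ 0.021130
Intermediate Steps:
l(o) = (27 + o)/o
((-98 - 51)*(-104) + (-599 - 15648))/(-24992 + (l(52) - 1*10552)) = ((-98 - 51)*(-104) + (-599 - 15648))/(-24992 + ((27 + 52)/52 - 1*10552)) = (-149*(-104) - 16247)/(-24992 + ((1/52)*79 - 10552)) = (15496 - 16247)/(-24992 + (79/52 - 10552)) = -751/(-24992 - 548625/52) = -751/(-1848209/52) = -751*(-52/1848209) = 39052/1848209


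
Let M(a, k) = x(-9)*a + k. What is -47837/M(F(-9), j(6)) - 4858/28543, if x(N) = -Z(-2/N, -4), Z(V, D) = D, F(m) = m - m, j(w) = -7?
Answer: 1365377485/199801 ≈ 6833.7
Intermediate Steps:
F(m) = 0
x(N) = 4 (x(N) = -1*(-4) = 4)
M(a, k) = k + 4*a (M(a, k) = 4*a + k = k + 4*a)
-47837/M(F(-9), j(6)) - 4858/28543 = -47837/(-7 + 4*0) - 4858/28543 = -47837/(-7 + 0) - 4858*1/28543 = -47837/(-7) - 4858/28543 = -47837*(-⅐) - 4858/28543 = 47837/7 - 4858/28543 = 1365377485/199801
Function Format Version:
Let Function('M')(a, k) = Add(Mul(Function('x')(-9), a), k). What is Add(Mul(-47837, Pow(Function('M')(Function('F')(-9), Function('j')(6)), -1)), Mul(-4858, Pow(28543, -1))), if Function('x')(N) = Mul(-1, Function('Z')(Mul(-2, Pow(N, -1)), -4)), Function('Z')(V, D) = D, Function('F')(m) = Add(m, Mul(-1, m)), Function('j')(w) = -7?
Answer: Rational(1365377485, 199801) ≈ 6833.7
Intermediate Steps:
Function('F')(m) = 0
Function('x')(N) = 4 (Function('x')(N) = Mul(-1, -4) = 4)
Function('M')(a, k) = Add(k, Mul(4, a)) (Function('M')(a, k) = Add(Mul(4, a), k) = Add(k, Mul(4, a)))
Add(Mul(-47837, Pow(Function('M')(Function('F')(-9), Function('j')(6)), -1)), Mul(-4858, Pow(28543, -1))) = Add(Mul(-47837, Pow(Add(-7, Mul(4, 0)), -1)), Mul(-4858, Pow(28543, -1))) = Add(Mul(-47837, Pow(Add(-7, 0), -1)), Mul(-4858, Rational(1, 28543))) = Add(Mul(-47837, Pow(-7, -1)), Rational(-4858, 28543)) = Add(Mul(-47837, Rational(-1, 7)), Rational(-4858, 28543)) = Add(Rational(47837, 7), Rational(-4858, 28543)) = Rational(1365377485, 199801)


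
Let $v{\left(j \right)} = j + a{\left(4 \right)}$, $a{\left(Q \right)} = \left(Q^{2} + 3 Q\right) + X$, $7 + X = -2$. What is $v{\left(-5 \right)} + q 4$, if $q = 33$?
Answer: $146$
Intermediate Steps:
$X = -9$ ($X = -7 - 2 = -9$)
$a{\left(Q \right)} = -9 + Q^{2} + 3 Q$ ($a{\left(Q \right)} = \left(Q^{2} + 3 Q\right) - 9 = -9 + Q^{2} + 3 Q$)
$v{\left(j \right)} = 19 + j$ ($v{\left(j \right)} = j + \left(-9 + 4^{2} + 3 \cdot 4\right) = j + \left(-9 + 16 + 12\right) = j + 19 = 19 + j$)
$v{\left(-5 \right)} + q 4 = \left(19 - 5\right) + 33 \cdot 4 = 14 + 132 = 146$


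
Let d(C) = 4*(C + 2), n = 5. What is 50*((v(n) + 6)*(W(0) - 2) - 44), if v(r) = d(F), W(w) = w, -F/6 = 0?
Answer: -3600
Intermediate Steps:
F = 0 (F = -6*0 = 0)
d(C) = 8 + 4*C (d(C) = 4*(2 + C) = 8 + 4*C)
v(r) = 8 (v(r) = 8 + 4*0 = 8 + 0 = 8)
50*((v(n) + 6)*(W(0) - 2) - 44) = 50*((8 + 6)*(0 - 2) - 44) = 50*(14*(-2) - 44) = 50*(-28 - 44) = 50*(-72) = -3600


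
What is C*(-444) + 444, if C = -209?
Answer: 93240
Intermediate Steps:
C*(-444) + 444 = -209*(-444) + 444 = 92796 + 444 = 93240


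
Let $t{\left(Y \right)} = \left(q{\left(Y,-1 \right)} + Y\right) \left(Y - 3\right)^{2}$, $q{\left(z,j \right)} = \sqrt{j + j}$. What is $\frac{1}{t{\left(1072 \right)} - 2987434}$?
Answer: $- \frac{i}{- 1222052358 i + 1142761 \sqrt{2}} \approx 8.1829 \cdot 10^{-10} - 1.0822 \cdot 10^{-12} i$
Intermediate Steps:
$q{\left(z,j \right)} = \sqrt{2} \sqrt{j}$ ($q{\left(z,j \right)} = \sqrt{2 j} = \sqrt{2} \sqrt{j}$)
$t{\left(Y \right)} = \left(-3 + Y\right)^{2} \left(Y + i \sqrt{2}\right)$ ($t{\left(Y \right)} = \left(\sqrt{2} \sqrt{-1} + Y\right) \left(Y - 3\right)^{2} = \left(\sqrt{2} i + Y\right) \left(-3 + Y\right)^{2} = \left(i \sqrt{2} + Y\right) \left(-3 + Y\right)^{2} = \left(Y + i \sqrt{2}\right) \left(-3 + Y\right)^{2} = \left(-3 + Y\right)^{2} \left(Y + i \sqrt{2}\right)$)
$\frac{1}{t{\left(1072 \right)} - 2987434} = \frac{1}{\left(-3 + 1072\right)^{2} \left(1072 + i \sqrt{2}\right) - 2987434} = \frac{1}{1069^{2} \left(1072 + i \sqrt{2}\right) - 2987434} = \frac{1}{1142761 \left(1072 + i \sqrt{2}\right) - 2987434} = \frac{1}{\left(1225039792 + 1142761 i \sqrt{2}\right) - 2987434} = \frac{1}{1222052358 + 1142761 i \sqrt{2}}$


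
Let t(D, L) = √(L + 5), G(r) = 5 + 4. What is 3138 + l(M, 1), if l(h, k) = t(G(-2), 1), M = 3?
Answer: 3138 + √6 ≈ 3140.4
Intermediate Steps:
G(r) = 9
t(D, L) = √(5 + L)
l(h, k) = √6 (l(h, k) = √(5 + 1) = √6)
3138 + l(M, 1) = 3138 + √6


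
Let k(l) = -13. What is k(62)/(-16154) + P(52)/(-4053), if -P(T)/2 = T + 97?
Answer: 4866581/65472162 ≈ 0.074331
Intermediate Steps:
P(T) = -194 - 2*T (P(T) = -2*(T + 97) = -2*(97 + T) = -194 - 2*T)
k(62)/(-16154) + P(52)/(-4053) = -13/(-16154) + (-194 - 2*52)/(-4053) = -13*(-1/16154) + (-194 - 104)*(-1/4053) = 13/16154 - 298*(-1/4053) = 13/16154 + 298/4053 = 4866581/65472162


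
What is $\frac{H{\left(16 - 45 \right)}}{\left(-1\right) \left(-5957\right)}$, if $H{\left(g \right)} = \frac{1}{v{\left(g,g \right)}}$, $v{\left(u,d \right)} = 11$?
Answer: $\frac{1}{65527} \approx 1.5261 \cdot 10^{-5}$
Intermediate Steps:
$H{\left(g \right)} = \frac{1}{11}$
$\frac{H{\left(16 - 45 \right)}}{\left(-1\right) \left(-5957\right)} = \frac{1}{11 \left(\left(-1\right) \left(-5957\right)\right)} = \frac{1}{11 \cdot 5957} = \frac{1}{11} \cdot \frac{1}{5957} = \frac{1}{65527}$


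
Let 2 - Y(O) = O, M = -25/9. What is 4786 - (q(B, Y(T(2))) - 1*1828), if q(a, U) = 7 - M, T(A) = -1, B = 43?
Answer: 59438/9 ≈ 6604.2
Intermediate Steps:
M = -25/9 (M = -25*1/9 = -25/9 ≈ -2.7778)
Y(O) = 2 - O
q(a, U) = 88/9 (q(a, U) = 7 - 1*(-25/9) = 7 + 25/9 = 88/9)
4786 - (q(B, Y(T(2))) - 1*1828) = 4786 - (88/9 - 1*1828) = 4786 - (88/9 - 1828) = 4786 - 1*(-16364/9) = 4786 + 16364/9 = 59438/9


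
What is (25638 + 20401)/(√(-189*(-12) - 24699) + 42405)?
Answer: 650761265/599402152 - 46039*I*√22431/1798206456 ≈ 1.0857 - 0.0038345*I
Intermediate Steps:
(25638 + 20401)/(√(-189*(-12) - 24699) + 42405) = 46039/(√(2268 - 24699) + 42405) = 46039/(√(-22431) + 42405) = 46039/(I*√22431 + 42405) = 46039/(42405 + I*√22431)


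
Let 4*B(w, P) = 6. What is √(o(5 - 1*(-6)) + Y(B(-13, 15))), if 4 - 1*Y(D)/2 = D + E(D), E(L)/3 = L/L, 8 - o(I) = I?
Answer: 2*I ≈ 2.0*I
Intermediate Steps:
o(I) = 8 - I
B(w, P) = 3/2 (B(w, P) = (¼)*6 = 3/2)
E(L) = 3 (E(L) = 3*(L/L) = 3*1 = 3)
Y(D) = 2 - 2*D (Y(D) = 8 - 2*(D + 3) = 8 - 2*(3 + D) = 8 + (-6 - 2*D) = 2 - 2*D)
√(o(5 - 1*(-6)) + Y(B(-13, 15))) = √((8 - (5 - 1*(-6))) + (2 - 2*3/2)) = √((8 - (5 + 6)) + (2 - 3)) = √((8 - 1*11) - 1) = √((8 - 11) - 1) = √(-3 - 1) = √(-4) = 2*I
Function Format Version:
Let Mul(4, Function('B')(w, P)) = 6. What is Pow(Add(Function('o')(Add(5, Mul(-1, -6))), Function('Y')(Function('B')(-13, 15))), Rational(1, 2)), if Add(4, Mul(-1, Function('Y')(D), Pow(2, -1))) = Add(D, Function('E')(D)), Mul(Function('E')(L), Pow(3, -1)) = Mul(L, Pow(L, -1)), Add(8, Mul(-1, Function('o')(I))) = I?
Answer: Mul(2, I) ≈ Mul(2.0000, I)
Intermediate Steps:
Function('o')(I) = Add(8, Mul(-1, I))
Function('B')(w, P) = Rational(3, 2) (Function('B')(w, P) = Mul(Rational(1, 4), 6) = Rational(3, 2))
Function('E')(L) = 3 (Function('E')(L) = Mul(3, Mul(L, Pow(L, -1))) = Mul(3, 1) = 3)
Function('Y')(D) = Add(2, Mul(-2, D)) (Function('Y')(D) = Add(8, Mul(-2, Add(D, 3))) = Add(8, Mul(-2, Add(3, D))) = Add(8, Add(-6, Mul(-2, D))) = Add(2, Mul(-2, D)))
Pow(Add(Function('o')(Add(5, Mul(-1, -6))), Function('Y')(Function('B')(-13, 15))), Rational(1, 2)) = Pow(Add(Add(8, Mul(-1, Add(5, Mul(-1, -6)))), Add(2, Mul(-2, Rational(3, 2)))), Rational(1, 2)) = Pow(Add(Add(8, Mul(-1, Add(5, 6))), Add(2, -3)), Rational(1, 2)) = Pow(Add(Add(8, Mul(-1, 11)), -1), Rational(1, 2)) = Pow(Add(Add(8, -11), -1), Rational(1, 2)) = Pow(Add(-3, -1), Rational(1, 2)) = Pow(-4, Rational(1, 2)) = Mul(2, I)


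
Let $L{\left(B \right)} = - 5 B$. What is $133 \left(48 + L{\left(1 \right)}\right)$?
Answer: $5719$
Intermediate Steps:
$133 \left(48 + L{\left(1 \right)}\right) = 133 \left(48 - 5\right) = 133 \cdot 43 = 5719$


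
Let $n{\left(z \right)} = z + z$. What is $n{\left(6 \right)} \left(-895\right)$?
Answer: $-10740$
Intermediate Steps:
$n{\left(z \right)} = 2 z$
$n{\left(6 \right)} \left(-895\right) = 2 \cdot 6 \left(-895\right) = 12 \left(-895\right) = -10740$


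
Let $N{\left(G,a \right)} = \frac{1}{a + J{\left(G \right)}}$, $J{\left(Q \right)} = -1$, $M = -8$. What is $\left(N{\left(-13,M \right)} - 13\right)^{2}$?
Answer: $\frac{13924}{81} \approx 171.9$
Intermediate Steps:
$N{\left(G,a \right)} = \frac{1}{-1 + a}$ ($N{\left(G,a \right)} = \frac{1}{a - 1} = \frac{1}{-1 + a}$)
$\left(N{\left(-13,M \right)} - 13\right)^{2} = \left(\frac{1}{-1 - 8} - 13\right)^{2} = \left(\frac{1}{-9} - 13\right)^{2} = \left(- \frac{1}{9} - 13\right)^{2} = \left(- \frac{118}{9}\right)^{2} = \frac{13924}{81}$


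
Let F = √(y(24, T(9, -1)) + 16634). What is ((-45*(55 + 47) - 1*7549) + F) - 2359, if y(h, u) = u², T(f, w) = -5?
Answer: -14498 + 3*√1851 ≈ -14369.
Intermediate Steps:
F = 3*√1851 (F = √((-5)² + 16634) = √(25 + 16634) = √16659 = 3*√1851 ≈ 129.07)
((-45*(55 + 47) - 1*7549) + F) - 2359 = ((-45*(55 + 47) - 1*7549) + 3*√1851) - 2359 = ((-45*102 - 7549) + 3*√1851) - 2359 = ((-4590 - 7549) + 3*√1851) - 2359 = (-12139 + 3*√1851) - 2359 = -14498 + 3*√1851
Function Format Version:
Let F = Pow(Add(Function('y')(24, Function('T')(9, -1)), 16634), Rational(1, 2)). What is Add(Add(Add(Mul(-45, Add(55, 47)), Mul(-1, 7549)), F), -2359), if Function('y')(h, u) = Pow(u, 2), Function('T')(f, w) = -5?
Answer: Add(-14498, Mul(3, Pow(1851, Rational(1, 2)))) ≈ -14369.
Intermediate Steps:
F = Mul(3, Pow(1851, Rational(1, 2))) (F = Pow(Add(Pow(-5, 2), 16634), Rational(1, 2)) = Pow(Add(25, 16634), Rational(1, 2)) = Pow(16659, Rational(1, 2)) = Mul(3, Pow(1851, Rational(1, 2))) ≈ 129.07)
Add(Add(Add(Mul(-45, Add(55, 47)), Mul(-1, 7549)), F), -2359) = Add(Add(Add(Mul(-45, Add(55, 47)), Mul(-1, 7549)), Mul(3, Pow(1851, Rational(1, 2)))), -2359) = Add(Add(Add(Mul(-45, 102), -7549), Mul(3, Pow(1851, Rational(1, 2)))), -2359) = Add(Add(Add(-4590, -7549), Mul(3, Pow(1851, Rational(1, 2)))), -2359) = Add(Add(-12139, Mul(3, Pow(1851, Rational(1, 2)))), -2359) = Add(-14498, Mul(3, Pow(1851, Rational(1, 2))))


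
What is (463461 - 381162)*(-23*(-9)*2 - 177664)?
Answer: -14587497750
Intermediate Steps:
(463461 - 381162)*(-23*(-9)*2 - 177664) = 82299*(207*2 - 177664) = 82299*(414 - 177664) = 82299*(-177250) = -14587497750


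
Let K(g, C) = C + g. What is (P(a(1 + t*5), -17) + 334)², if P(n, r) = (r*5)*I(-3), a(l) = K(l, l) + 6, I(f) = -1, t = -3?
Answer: 175561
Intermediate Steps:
a(l) = 6 + 2*l (a(l) = (l + l) + 6 = 2*l + 6 = 6 + 2*l)
P(n, r) = -5*r (P(n, r) = (r*5)*(-1) = (5*r)*(-1) = -5*r)
(P(a(1 + t*5), -17) + 334)² = (-5*(-17) + 334)² = (85 + 334)² = 419² = 175561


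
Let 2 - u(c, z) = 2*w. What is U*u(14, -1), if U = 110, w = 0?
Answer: 220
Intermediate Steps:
u(c, z) = 2 (u(c, z) = 2 - 2*0 = 2 - 1*0 = 2 + 0 = 2)
U*u(14, -1) = 110*2 = 220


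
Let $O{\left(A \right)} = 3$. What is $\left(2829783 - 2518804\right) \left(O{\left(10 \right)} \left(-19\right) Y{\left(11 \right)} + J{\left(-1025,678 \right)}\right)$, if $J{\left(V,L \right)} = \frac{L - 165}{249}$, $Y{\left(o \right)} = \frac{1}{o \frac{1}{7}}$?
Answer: $- \frac{9713740044}{913} \approx -1.0639 \cdot 10^{7}$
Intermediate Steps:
$Y{\left(o \right)} = \frac{7}{o}$ ($Y{\left(o \right)} = \frac{1}{o \frac{1}{7}} = \frac{1}{\frac{1}{7} o} = \frac{7}{o}$)
$J{\left(V,L \right)} = - \frac{55}{83} + \frac{L}{249}$ ($J{\left(V,L \right)} = \left(L - 165\right) \frac{1}{249} = \left(-165 + L\right) \frac{1}{249} = - \frac{55}{83} + \frac{L}{249}$)
$\left(2829783 - 2518804\right) \left(O{\left(10 \right)} \left(-19\right) Y{\left(11 \right)} + J{\left(-1025,678 \right)}\right) = \left(2829783 - 2518804\right) \left(3 \left(-19\right) \frac{7}{11} + \left(- \frac{55}{83} + \frac{1}{249} \cdot 678\right)\right) = 310979 \left(- 57 \cdot 7 \cdot \frac{1}{11} + \left(- \frac{55}{83} + \frac{226}{83}\right)\right) = 310979 \left(\left(-57\right) \frac{7}{11} + \frac{171}{83}\right) = 310979 \left(- \frac{399}{11} + \frac{171}{83}\right) = 310979 \left(- \frac{31236}{913}\right) = - \frac{9713740044}{913}$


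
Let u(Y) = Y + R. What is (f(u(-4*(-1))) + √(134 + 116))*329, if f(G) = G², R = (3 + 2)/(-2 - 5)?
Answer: 24863/7 + 1645*√10 ≈ 8753.8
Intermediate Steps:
R = -5/7 (R = 5/(-7) = 5*(-⅐) = -5/7 ≈ -0.71429)
u(Y) = -5/7 + Y (u(Y) = Y - 5/7 = -5/7 + Y)
(f(u(-4*(-1))) + √(134 + 116))*329 = ((-5/7 - 4*(-1))² + √(134 + 116))*329 = ((-5/7 + 4)² + √250)*329 = ((23/7)² + 5*√10)*329 = (529/49 + 5*√10)*329 = 24863/7 + 1645*√10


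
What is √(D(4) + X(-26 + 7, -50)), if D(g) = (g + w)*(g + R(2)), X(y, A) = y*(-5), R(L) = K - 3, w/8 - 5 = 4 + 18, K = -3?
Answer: I*√345 ≈ 18.574*I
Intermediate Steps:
w = 216 (w = 40 + 8*(4 + 18) = 40 + 8*22 = 40 + 176 = 216)
R(L) = -6 (R(L) = -3 - 3 = -6)
X(y, A) = -5*y
D(g) = (-6 + g)*(216 + g) (D(g) = (g + 216)*(g - 6) = (216 + g)*(-6 + g) = (-6 + g)*(216 + g))
√(D(4) + X(-26 + 7, -50)) = √((-1296 + 4² + 210*4) - 5*(-26 + 7)) = √((-1296 + 16 + 840) - 5*(-19)) = √(-440 + 95) = √(-345) = I*√345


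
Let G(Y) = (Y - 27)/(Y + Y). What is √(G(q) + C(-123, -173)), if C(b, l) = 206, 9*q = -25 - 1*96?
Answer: 2*√6277/11 ≈ 14.405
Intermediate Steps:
q = -121/9 (q = (-25 - 1*96)/9 = (-25 - 96)/9 = (⅑)*(-121) = -121/9 ≈ -13.444)
G(Y) = (-27 + Y)/(2*Y) (G(Y) = (-27 + Y)/((2*Y)) = (-27 + Y)*(1/(2*Y)) = (-27 + Y)/(2*Y))
√(G(q) + C(-123, -173)) = √((-27 - 121/9)/(2*(-121/9)) + 206) = √((½)*(-9/121)*(-364/9) + 206) = √(182/121 + 206) = √(25108/121) = 2*√6277/11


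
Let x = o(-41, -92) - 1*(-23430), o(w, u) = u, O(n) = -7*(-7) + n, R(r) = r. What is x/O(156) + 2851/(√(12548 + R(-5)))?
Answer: 23338/205 + 2851*√12543/12543 ≈ 139.30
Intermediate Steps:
O(n) = 49 + n
x = 23338 (x = -92 - 1*(-23430) = -92 + 23430 = 23338)
x/O(156) + 2851/(√(12548 + R(-5))) = 23338/(49 + 156) + 2851/(√(12548 - 5)) = 23338/205 + 2851/(√12543) = 23338*(1/205) + 2851*(√12543/12543) = 23338/205 + 2851*√12543/12543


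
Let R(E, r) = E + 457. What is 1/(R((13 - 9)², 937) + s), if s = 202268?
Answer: 1/202741 ≈ 4.9324e-6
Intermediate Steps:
R(E, r) = 457 + E
1/(R((13 - 9)², 937) + s) = 1/((457 + (13 - 9)²) + 202268) = 1/((457 + 4²) + 202268) = 1/((457 + 16) + 202268) = 1/(473 + 202268) = 1/202741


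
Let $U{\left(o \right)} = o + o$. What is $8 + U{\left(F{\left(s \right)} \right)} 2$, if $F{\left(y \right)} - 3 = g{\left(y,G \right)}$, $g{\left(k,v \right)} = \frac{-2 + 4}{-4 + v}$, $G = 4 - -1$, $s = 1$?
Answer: $28$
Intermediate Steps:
$G = 5$ ($G = 4 + 1 = 5$)
$g{\left(k,v \right)} = \frac{2}{-4 + v}$
$F{\left(y \right)} = 5$ ($F{\left(y \right)} = 3 + \frac{2}{-4 + 5} = 3 + \frac{2}{1} = 3 + 2 \cdot 1 = 3 + 2 = 5$)
$U{\left(o \right)} = 2 o$
$8 + U{\left(F{\left(s \right)} \right)} 2 = 8 + 2 \cdot 5 \cdot 2 = 8 + 10 \cdot 2 = 8 + 20 = 28$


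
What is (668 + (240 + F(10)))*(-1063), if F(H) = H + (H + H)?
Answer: -997094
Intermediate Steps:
F(H) = 3*H (F(H) = H + 2*H = 3*H)
(668 + (240 + F(10)))*(-1063) = (668 + (240 + 3*10))*(-1063) = (668 + (240 + 30))*(-1063) = (668 + 270)*(-1063) = 938*(-1063) = -997094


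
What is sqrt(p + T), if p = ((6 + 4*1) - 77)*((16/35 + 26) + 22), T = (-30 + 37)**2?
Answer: I*sqrt(3917095)/35 ≈ 56.548*I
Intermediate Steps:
T = 49 (T = 7**2 = 49)
p = -113632/35 (p = ((6 + 4) - 77)*((16*(1/35) + 26) + 22) = (10 - 77)*((16/35 + 26) + 22) = -67*(926/35 + 22) = -67*1696/35 = -113632/35 ≈ -3246.6)
sqrt(p + T) = sqrt(-113632/35 + 49) = sqrt(-111917/35) = I*sqrt(3917095)/35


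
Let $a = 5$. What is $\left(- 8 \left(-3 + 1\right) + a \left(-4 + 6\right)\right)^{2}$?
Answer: $676$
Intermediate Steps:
$\left(- 8 \left(-3 + 1\right) + a \left(-4 + 6\right)\right)^{2} = \left(- 8 \left(-3 + 1\right) + 5 \left(-4 + 6\right)\right)^{2} = \left(\left(-8\right) \left(-2\right) + 5 \cdot 2\right)^{2} = \left(16 + 10\right)^{2} = 26^{2} = 676$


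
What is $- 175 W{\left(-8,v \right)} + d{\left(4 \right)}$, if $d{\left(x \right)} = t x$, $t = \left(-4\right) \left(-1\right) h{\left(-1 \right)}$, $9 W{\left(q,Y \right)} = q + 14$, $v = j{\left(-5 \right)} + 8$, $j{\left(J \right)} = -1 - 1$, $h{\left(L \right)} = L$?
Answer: $- \frac{398}{3} \approx -132.67$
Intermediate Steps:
$j{\left(J \right)} = -2$ ($j{\left(J \right)} = -1 - 1 = -2$)
$v = 6$ ($v = -2 + 8 = 6$)
$W{\left(q,Y \right)} = \frac{14}{9} + \frac{q}{9}$ ($W{\left(q,Y \right)} = \frac{q + 14}{9} = \frac{14 + q}{9} = \frac{14}{9} + \frac{q}{9}$)
$t = -4$ ($t = \left(-4\right) \left(-1\right) \left(-1\right) = 4 \left(-1\right) = -4$)
$d{\left(x \right)} = - 4 x$
$- 175 W{\left(-8,v \right)} + d{\left(4 \right)} = - 175 \left(\frac{14}{9} + \frac{1}{9} \left(-8\right)\right) - 16 = - 175 \left(\frac{14}{9} - \frac{8}{9}\right) - 16 = \left(-175\right) \frac{2}{3} - 16 = - \frac{350}{3} - 16 = - \frac{398}{3}$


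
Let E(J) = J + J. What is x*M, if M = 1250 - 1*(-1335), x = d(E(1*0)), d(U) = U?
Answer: 0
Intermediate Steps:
E(J) = 2*J
x = 0 (x = 2*(1*0) = 2*0 = 0)
M = 2585 (M = 1250 + 1335 = 2585)
x*M = 0*2585 = 0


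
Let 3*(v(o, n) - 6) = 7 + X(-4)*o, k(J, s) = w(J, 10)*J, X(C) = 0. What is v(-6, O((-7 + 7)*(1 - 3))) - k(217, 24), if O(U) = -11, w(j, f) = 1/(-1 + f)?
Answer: -142/9 ≈ -15.778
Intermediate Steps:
k(J, s) = J/9 (k(J, s) = J/(-1 + 10) = J/9)
v(o, n) = 25/3 (v(o, n) = 6 + (7 + 0*o)/3 = 6 + (7 + 0)/3 = 6 + (⅓)*7 = 6 + 7/3 = 25/3)
v(-6, O((-7 + 7)*(1 - 3))) - k(217, 24) = 25/3 - 217/9 = -142/9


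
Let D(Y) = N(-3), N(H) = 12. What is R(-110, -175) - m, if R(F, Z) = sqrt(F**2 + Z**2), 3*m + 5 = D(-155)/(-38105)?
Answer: 190537/114315 + 5*sqrt(1709) ≈ 208.37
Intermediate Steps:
D(Y) = 12
m = -190537/114315 (m = -5/3 + (12/(-38105))/3 = -5/3 + (12*(-1/38105))/3 = -5/3 + (1/3)*(-12/38105) = -5/3 - 4/38105 = -190537/114315 ≈ -1.6668)
R(-110, -175) - m = sqrt((-110)**2 + (-175)**2) - 1*(-190537/114315) = sqrt(12100 + 30625) + 190537/114315 = sqrt(42725) + 190537/114315 = 5*sqrt(1709) + 190537/114315 = 190537/114315 + 5*sqrt(1709)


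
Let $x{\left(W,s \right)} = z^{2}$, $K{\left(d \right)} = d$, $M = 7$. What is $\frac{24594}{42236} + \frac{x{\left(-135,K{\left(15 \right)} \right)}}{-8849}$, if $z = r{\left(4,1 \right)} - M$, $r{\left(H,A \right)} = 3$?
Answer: $\frac{108478265}{186873182} \approx 0.58049$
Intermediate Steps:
$z = -4$ ($z = 3 - 7 = -4$)
$x{\left(W,s \right)} = 16$ ($x{\left(W,s \right)} = \left(-4\right)^{2} = 16$)
$\frac{24594}{42236} + \frac{x{\left(-135,K{\left(15 \right)} \right)}}{-8849} = \frac{24594}{42236} + \frac{16}{-8849} = 24594 \cdot \frac{1}{42236} + 16 \left(- \frac{1}{8849}\right) = \frac{12297}{21118} - \frac{16}{8849} = \frac{108478265}{186873182}$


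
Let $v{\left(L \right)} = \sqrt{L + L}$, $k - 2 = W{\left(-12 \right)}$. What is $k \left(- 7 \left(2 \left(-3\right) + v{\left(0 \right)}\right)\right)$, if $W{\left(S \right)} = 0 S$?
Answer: $84$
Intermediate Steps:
$W{\left(S \right)} = 0$
$k = 2$ ($k = 2 + 0 = 2$)
$v{\left(L \right)} = \sqrt{2} \sqrt{L}$ ($v{\left(L \right)} = \sqrt{2 L} = \sqrt{2} \sqrt{L}$)
$k \left(- 7 \left(2 \left(-3\right) + v{\left(0 \right)}\right)\right) = 2 \left(- 7 \left(2 \left(-3\right) + \sqrt{2} \sqrt{0}\right)\right) = 2 \left(- 7 \left(-6 + \sqrt{2} \cdot 0\right)\right) = 2 \left(- 7 \left(-6 + 0\right)\right) = 2 \left(\left(-7\right) \left(-6\right)\right) = 2 \cdot 42 = 84$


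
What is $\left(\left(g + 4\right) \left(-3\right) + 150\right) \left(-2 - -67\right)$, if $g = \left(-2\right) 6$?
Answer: $11310$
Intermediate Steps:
$g = -12$
$\left(\left(g + 4\right) \left(-3\right) + 150\right) \left(-2 - -67\right) = \left(\left(-12 + 4\right) \left(-3\right) + 150\right) \left(-2 - -67\right) = \left(\left(-8\right) \left(-3\right) + 150\right) \left(-2 + 67\right) = \left(24 + 150\right) 65 = 174 \cdot 65 = 11310$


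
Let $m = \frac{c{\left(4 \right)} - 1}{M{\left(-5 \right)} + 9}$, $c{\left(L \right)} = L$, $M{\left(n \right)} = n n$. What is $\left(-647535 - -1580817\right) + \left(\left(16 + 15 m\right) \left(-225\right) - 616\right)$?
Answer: $\frac{31578119}{34} \approx 9.2877 \cdot 10^{5}$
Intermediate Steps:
$M{\left(n \right)} = n^{2}$
$m = \frac{3}{34}$ ($m = \frac{4 - 1}{\left(-5\right)^{2} + 9} = \frac{3}{25 + 9} = \frac{3}{34} \approx 0.088235$)
$\left(-647535 - -1580817\right) + \left(\left(16 + 15 m\right) \left(-225\right) - 616\right) = \left(-647535 - -1580817\right) + \left(\left(16 + 15 \cdot \frac{3}{34}\right) \left(-225\right) - 616\right) = \left(-647535 + 1580817\right) + \left(\left(16 + \frac{45}{34}\right) \left(-225\right) - 616\right) = 933282 + \left(\frac{589}{34} \left(-225\right) - 616\right) = 933282 - \frac{153469}{34} = \frac{31578119}{34}$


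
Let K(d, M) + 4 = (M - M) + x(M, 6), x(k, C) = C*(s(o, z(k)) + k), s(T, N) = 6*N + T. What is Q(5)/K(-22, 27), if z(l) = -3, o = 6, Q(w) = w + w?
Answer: 5/43 ≈ 0.11628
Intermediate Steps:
Q(w) = 2*w
s(T, N) = T + 6*N
x(k, C) = C*(-12 + k) (x(k, C) = C*((6 + 6*(-3)) + k) = C*((6 - 18) + k) = C*(-12 + k))
K(d, M) = -76 + 6*M (K(d, M) = -4 + ((M - M) + 6*(-12 + M)) = -4 + (0 + (-72 + 6*M)) = -4 + (-72 + 6*M) = -76 + 6*M)
Q(5)/K(-22, 27) = (2*5)/(-76 + 6*27) = 10/(-76 + 162) = 10/86 = 10*(1/86) = 5/43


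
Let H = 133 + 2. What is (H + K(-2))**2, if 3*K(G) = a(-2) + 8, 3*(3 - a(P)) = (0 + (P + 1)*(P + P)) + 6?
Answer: 1532644/81 ≈ 18922.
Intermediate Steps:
a(P) = 1 - 2*P*(1 + P)/3 (a(P) = 3 - ((0 + (P + 1)*(P + P)) + 6)/3 = 3 - ((0 + (1 + P)*(2*P)) + 6)/3 = 3 - ((0 + 2*P*(1 + P)) + 6)/3 = 3 - (2*P*(1 + P) + 6)/3 = 3 - (6 + 2*P*(1 + P))/3 = 3 + (-2 - 2*P*(1 + P)/3) = 1 - 2*P*(1 + P)/3)
K(G) = 23/9 (K(G) = ((1 - 2/3*(-2) - 2/3*(-2)**2) + 8)/3 = ((1 + 4/3 - 2/3*4) + 8)/3 = ((1 + 4/3 - 8/3) + 8)/3 = (-1/3 + 8)/3 = (1/3)*(23/3) = 23/9)
H = 135
(H + K(-2))**2 = (135 + 23/9)**2 = (1238/9)**2 = 1532644/81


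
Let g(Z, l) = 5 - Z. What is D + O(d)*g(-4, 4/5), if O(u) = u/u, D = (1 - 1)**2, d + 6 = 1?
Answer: 9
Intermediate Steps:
d = -5 (d = -6 + 1 = -5)
D = 0 (D = 0**2 = 0)
O(u) = 1
D + O(d)*g(-4, 4/5) = 0 + 1*(5 - 1*(-4)) = 0 + 1*(5 + 4) = 0 + 1*9 = 0 + 9 = 9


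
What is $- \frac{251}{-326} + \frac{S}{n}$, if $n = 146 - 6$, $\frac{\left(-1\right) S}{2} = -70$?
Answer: $\frac{577}{326} \approx 1.7699$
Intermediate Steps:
$S = 140$ ($S = \left(-2\right) \left(-70\right) = 140$)
$n = 140$ ($n = 146 - 6 = 140$)
$- \frac{251}{-326} + \frac{S}{n} = - \frac{251}{-326} + \frac{140}{140} = \left(-251\right) \left(- \frac{1}{326}\right) + 140 \cdot \frac{1}{140} = \frac{251}{326} + 1 = \frac{577}{326}$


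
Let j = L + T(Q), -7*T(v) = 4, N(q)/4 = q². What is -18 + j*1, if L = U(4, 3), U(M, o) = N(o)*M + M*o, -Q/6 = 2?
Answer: 962/7 ≈ 137.43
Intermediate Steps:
Q = -12 (Q = -6*2 = -12)
N(q) = 4*q²
T(v) = -4/7 (T(v) = -⅐*4 = -4/7)
U(M, o) = M*o + 4*M*o² (U(M, o) = (4*o²)*M + M*o = 4*M*o² + M*o = M*o + 4*M*o²)
L = 156 (L = 4*3*(1 + 4*3) = 4*3*(1 + 12) = 4*3*13 = 156)
j = 1088/7 (j = 156 - 4/7 = 1088/7 ≈ 155.43)
-18 + j*1 = -18 + (1088/7)*1 = -18 + 1088/7 = 962/7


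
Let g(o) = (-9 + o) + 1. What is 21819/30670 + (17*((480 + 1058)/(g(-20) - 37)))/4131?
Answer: 59492129/96886530 ≈ 0.61404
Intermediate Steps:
g(o) = -8 + o
21819/30670 + (17*((480 + 1058)/(g(-20) - 37)))/4131 = 21819/30670 + (17*((480 + 1058)/((-8 - 20) - 37)))/4131 = 21819*(1/30670) + (17*(1538/(-28 - 37)))*(1/4131) = 21819/30670 + (17*(1538/(-65)))*(1/4131) = 21819/30670 + (17*(1538*(-1/65)))*(1/4131) = 21819/30670 + (17*(-1538/65))*(1/4131) = 21819/30670 - 26146/65*1/4131 = 21819/30670 - 1538/15795 = 59492129/96886530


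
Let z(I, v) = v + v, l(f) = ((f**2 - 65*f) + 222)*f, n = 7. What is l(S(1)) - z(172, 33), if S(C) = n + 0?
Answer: -1354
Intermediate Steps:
S(C) = 7 (S(C) = 7 + 0 = 7)
l(f) = f*(222 + f**2 - 65*f) (l(f) = (222 + f**2 - 65*f)*f = f*(222 + f**2 - 65*f))
z(I, v) = 2*v
l(S(1)) - z(172, 33) = 7*(222 + 7**2 - 65*7) - 2*33 = 7*(222 + 49 - 455) - 1*66 = 7*(-184) - 66 = -1288 - 66 = -1354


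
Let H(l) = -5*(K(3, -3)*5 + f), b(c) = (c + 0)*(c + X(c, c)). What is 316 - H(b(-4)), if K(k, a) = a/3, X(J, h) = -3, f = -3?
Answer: 276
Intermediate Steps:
K(k, a) = a/3 (K(k, a) = a*(1/3) = a/3)
b(c) = c*(-3 + c) (b(c) = (c + 0)*(c - 3) = c*(-3 + c))
H(l) = 40 (H(l) = -5*(((1/3)*(-3))*5 - 3) = -5*(-1*5 - 3) = -5*(-5 - 3) = -5*(-8) = 40)
316 - H(b(-4)) = 316 - 1*40 = 316 - 40 = 276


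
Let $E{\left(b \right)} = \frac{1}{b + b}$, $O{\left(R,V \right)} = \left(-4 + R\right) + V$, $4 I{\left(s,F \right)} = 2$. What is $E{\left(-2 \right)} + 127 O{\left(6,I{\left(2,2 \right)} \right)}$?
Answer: $\frac{1269}{4} \approx 317.25$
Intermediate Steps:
$I{\left(s,F \right)} = \frac{1}{2}$ ($I{\left(s,F \right)} = \frac{1}{4} \cdot 2 = \frac{1}{2}$)
$O{\left(R,V \right)} = -4 + R + V$
$E{\left(b \right)} = \frac{1}{2 b}$
$E{\left(-2 \right)} + 127 O{\left(6,I{\left(2,2 \right)} \right)} = \frac{1}{2 \left(-2\right)} + 127 \left(-4 + 6 + \frac{1}{2}\right) = \frac{1}{2} \left(- \frac{1}{2}\right) + 127 \cdot \frac{5}{2} = - \frac{1}{4} + \frac{635}{2} = \frac{1269}{4}$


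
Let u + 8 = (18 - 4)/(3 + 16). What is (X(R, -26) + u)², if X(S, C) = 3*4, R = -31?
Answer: 8100/361 ≈ 22.438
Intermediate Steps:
X(S, C) = 12
u = -138/19 (u = -8 + (18 - 4)/(3 + 16) = -8 + 14/19 = -138/19 ≈ -7.2632)
(X(R, -26) + u)² = (12 - 138/19)² = (90/19)² = 8100/361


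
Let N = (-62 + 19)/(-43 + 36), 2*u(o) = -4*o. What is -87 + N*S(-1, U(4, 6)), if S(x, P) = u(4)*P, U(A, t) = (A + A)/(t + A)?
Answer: -4421/35 ≈ -126.31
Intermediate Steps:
U(A, t) = 2*A/(A + t) (U(A, t) = (2*A)/(A + t) = 2*A/(A + t))
u(o) = -2*o (u(o) = (-4*o)/2 = -2*o)
S(x, P) = -8*P (S(x, P) = (-2*4)*P = -8*P)
N = 43/7 (N = -43/(-7) = -43*(-⅐) = 43/7 ≈ 6.1429)
-87 + N*S(-1, U(4, 6)) = -87 + 43*(-16*4/(4 + 6))/7 = -87 + 43*(-16*4/10)/7 = -87 + 43*(-8*⅘)/7 = -87 + (43/7)*(-32/5) = -87 - 1376/35 = -4421/35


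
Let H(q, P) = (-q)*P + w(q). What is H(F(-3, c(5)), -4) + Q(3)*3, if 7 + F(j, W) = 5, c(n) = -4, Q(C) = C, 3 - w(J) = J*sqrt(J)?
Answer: 4 + 2*I*sqrt(2) ≈ 4.0 + 2.8284*I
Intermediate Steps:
w(J) = 3 - J**(3/2) (w(J) = 3 - J*sqrt(J) = 3 - J**(3/2))
F(j, W) = -2 (F(j, W) = -7 + 5 = -2)
H(q, P) = 3 - q**(3/2) - P*q (H(q, P) = (-q)*P + (3 - q**(3/2)) = -P*q + (3 - q**(3/2)) = 3 - q**(3/2) - P*q)
H(F(-3, c(5)), -4) + Q(3)*3 = (3 - (-2)**(3/2) - 1*(-4)*(-2)) + 3*3 = (3 - (-2)*I*sqrt(2) - 8) + 9 = (3 + 2*I*sqrt(2) - 8) + 9 = (-5 + 2*I*sqrt(2)) + 9 = 4 + 2*I*sqrt(2)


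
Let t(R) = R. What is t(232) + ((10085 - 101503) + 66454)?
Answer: -24732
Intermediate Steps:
t(232) + ((10085 - 101503) + 66454) = 232 + ((10085 - 101503) + 66454) = 232 + (-91418 + 66454) = 232 - 24964 = -24732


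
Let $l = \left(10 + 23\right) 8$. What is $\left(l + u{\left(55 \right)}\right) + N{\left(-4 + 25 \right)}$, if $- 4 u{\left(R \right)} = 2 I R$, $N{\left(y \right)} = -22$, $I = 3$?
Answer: $\frac{319}{2} \approx 159.5$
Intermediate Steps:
$u{\left(R \right)} = - \frac{3 R}{2}$ ($u{\left(R \right)} = - \frac{2 \cdot 3 R}{4} = - \frac{6 R}{4} = - \frac{3 R}{2}$)
$l = 264$ ($l = 33 \cdot 8 = 264$)
$\left(l + u{\left(55 \right)}\right) + N{\left(-4 + 25 \right)} = \left(264 - \frac{165}{2}\right) - 22 = \frac{363}{2} - 22 = \frac{319}{2}$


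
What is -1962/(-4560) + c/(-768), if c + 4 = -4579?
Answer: 466777/72960 ≈ 6.3977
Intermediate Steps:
c = -4583 (c = -4 - 4579 = -4583)
-1962/(-4560) + c/(-768) = -1962/(-4560) - 4583/(-768) = -1962*(-1/4560) - 4583*(-1/768) = 327/760 + 4583/768 = 466777/72960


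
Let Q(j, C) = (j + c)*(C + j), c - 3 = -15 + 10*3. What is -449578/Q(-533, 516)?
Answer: -449578/8755 ≈ -51.351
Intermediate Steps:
c = 18 (c = 3 + (-15 + 10*3) = 3 + (-15 + 30) = 3 + 15 = 18)
Q(j, C) = (18 + j)*(C + j) (Q(j, C) = (j + 18)*(C + j) = (18 + j)*(C + j))
-449578/Q(-533, 516) = -449578/((-533)² + 18*516 + 18*(-533) + 516*(-533)) = -449578/(284089 + 9288 - 9594 - 275028) = -449578/8755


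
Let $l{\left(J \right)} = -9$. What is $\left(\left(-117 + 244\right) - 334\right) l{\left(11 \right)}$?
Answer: $1863$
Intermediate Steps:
$\left(\left(-117 + 244\right) - 334\right) l{\left(11 \right)} = \left(\left(-117 + 244\right) - 334\right) \left(-9\right) = \left(127 - 334\right) \left(-9\right) = \left(-207\right) \left(-9\right) = 1863$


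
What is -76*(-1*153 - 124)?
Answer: 21052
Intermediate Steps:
-76*(-1*153 - 124) = -76*(-153 - 124) = -76*(-277) = 21052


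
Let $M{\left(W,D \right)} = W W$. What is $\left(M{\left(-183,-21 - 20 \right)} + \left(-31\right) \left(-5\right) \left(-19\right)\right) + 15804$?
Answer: $46348$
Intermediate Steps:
$M{\left(W,D \right)} = W^{2}$
$\left(M{\left(-183,-21 - 20 \right)} + \left(-31\right) \left(-5\right) \left(-19\right)\right) + 15804 = \left(\left(-183\right)^{2} + \left(-31\right) \left(-5\right) \left(-19\right)\right) + 15804 = \left(33489 + 155 \left(-19\right)\right) + 15804 = \left(33489 - 2945\right) + 15804 = 30544 + 15804 = 46348$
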